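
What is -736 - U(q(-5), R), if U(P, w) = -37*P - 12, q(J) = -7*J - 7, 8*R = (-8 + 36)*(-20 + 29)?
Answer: 312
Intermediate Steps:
R = 63/2 (R = ((-8 + 36)*(-20 + 29))/8 = (28*9)/8 = (1/8)*252 = 63/2 ≈ 31.500)
q(J) = -7 - 7*J
U(P, w) = -12 - 37*P
-736 - U(q(-5), R) = -736 - (-12 - 37*(-7 - 7*(-5))) = -736 - (-12 - 37*(-7 + 35)) = -736 - (-12 - 37*28) = -736 - (-12 - 1036) = -736 - 1*(-1048) = -736 + 1048 = 312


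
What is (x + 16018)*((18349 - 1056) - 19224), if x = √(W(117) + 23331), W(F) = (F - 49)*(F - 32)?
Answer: -30930758 - 1931*√29111 ≈ -3.1260e+7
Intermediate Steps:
W(F) = (-49 + F)*(-32 + F)
x = √29111 (x = √((1568 + 117² - 81*117) + 23331) = √((1568 + 13689 - 9477) + 23331) = √(5780 + 23331) = √29111 ≈ 170.62)
(x + 16018)*((18349 - 1056) - 19224) = (√29111 + 16018)*((18349 - 1056) - 19224) = (16018 + √29111)*(17293 - 19224) = (16018 + √29111)*(-1931) = -30930758 - 1931*√29111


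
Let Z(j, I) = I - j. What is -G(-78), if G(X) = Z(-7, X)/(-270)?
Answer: -71/270 ≈ -0.26296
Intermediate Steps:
G(X) = -7/270 - X/270 (G(X) = (X - 1*(-7))/(-270) = (X + 7)*(-1/270) = (7 + X)*(-1/270) = -7/270 - X/270)
-G(-78) = -(-7/270 - 1/270*(-78)) = -(-7/270 + 13/45) = -1*71/270 = -71/270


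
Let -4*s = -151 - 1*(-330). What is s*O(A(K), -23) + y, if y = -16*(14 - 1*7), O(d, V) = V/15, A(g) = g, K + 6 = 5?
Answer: -2603/60 ≈ -43.383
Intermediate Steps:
K = -1 (K = -6 + 5 = -1)
s = -179/4 (s = -(-151 - 1*(-330))/4 = -(-151 + 330)/4 = -¼*179 = -179/4 ≈ -44.750)
O(d, V) = V/15 (O(d, V) = V*(1/15) = V/15)
y = -112 (y = -16*(14 - 7) = -16*7 = -112)
s*O(A(K), -23) + y = -179*(-23)/60 - 112 = -179/4*(-23/15) - 112 = 4117/60 - 112 = -2603/60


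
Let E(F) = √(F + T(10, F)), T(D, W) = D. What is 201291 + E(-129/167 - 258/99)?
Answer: 201291 + √201101901/5511 ≈ 2.0129e+5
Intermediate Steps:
E(F) = √(10 + F) (E(F) = √(F + 10) = √(10 + F))
201291 + E(-129/167 - 258/99) = 201291 + √(10 + (-129/167 - 258/99)) = 201291 + √(10 + (-129*1/167 - 258*1/99)) = 201291 + √(10 + (-129/167 - 86/33)) = 201291 + √(10 - 18619/5511) = 201291 + √(36491/5511) = 201291 + √201101901/5511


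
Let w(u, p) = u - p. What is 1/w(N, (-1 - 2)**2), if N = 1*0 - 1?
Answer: -1/10 ≈ -0.10000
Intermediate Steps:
N = -1 (N = 0 - 1 = -1)
1/w(N, (-1 - 2)**2) = 1/(-1 - (-1 - 2)**2) = 1/(-1 - 1*(-3)**2) = 1/(-1 - 1*9) = 1/(-1 - 9) = 1/(-10) = -1/10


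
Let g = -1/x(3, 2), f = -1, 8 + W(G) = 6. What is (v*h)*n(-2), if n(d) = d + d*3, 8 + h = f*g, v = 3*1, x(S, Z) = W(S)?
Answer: 204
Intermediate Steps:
W(G) = -2 (W(G) = -8 + 6 = -2)
x(S, Z) = -2
v = 3
g = ½ (g = -1/(-2) = -1*(-½) = ½ ≈ 0.50000)
h = -17/2 (h = -8 - 1*½ = -8 - ½ = -17/2 ≈ -8.5000)
n(d) = 4*d (n(d) = d + 3*d = 4*d)
(v*h)*n(-2) = (3*(-17/2))*(4*(-2)) = -51/2*(-8) = 204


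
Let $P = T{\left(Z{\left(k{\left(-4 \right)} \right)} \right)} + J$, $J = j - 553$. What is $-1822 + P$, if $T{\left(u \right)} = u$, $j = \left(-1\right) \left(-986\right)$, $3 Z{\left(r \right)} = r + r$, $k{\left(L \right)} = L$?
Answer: $- \frac{4175}{3} \approx -1391.7$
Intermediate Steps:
$Z{\left(r \right)} = \frac{2 r}{3}$ ($Z{\left(r \right)} = \frac{r + r}{3} = \frac{2 r}{3}$)
$j = 986$
$J = 433$ ($J = 986 - 553 = 433$)
$P = \frac{1291}{3}$ ($P = \frac{2}{3} \left(-4\right) + 433 = - \frac{8}{3} + 433 = \frac{1291}{3} \approx 430.33$)
$-1822 + P = -1822 + \frac{1291}{3} = - \frac{4175}{3}$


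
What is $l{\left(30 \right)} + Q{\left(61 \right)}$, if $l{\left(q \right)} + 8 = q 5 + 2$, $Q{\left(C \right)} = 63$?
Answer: $207$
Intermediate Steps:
$l{\left(q \right)} = -6 + 5 q$ ($l{\left(q \right)} = -8 + \left(q 5 + 2\right) = -8 + \left(5 q + 2\right) = -8 + \left(2 + 5 q\right) = -6 + 5 q$)
$l{\left(30 \right)} + Q{\left(61 \right)} = \left(-6 + 5 \cdot 30\right) + 63 = \left(-6 + 150\right) + 63 = 144 + 63 = 207$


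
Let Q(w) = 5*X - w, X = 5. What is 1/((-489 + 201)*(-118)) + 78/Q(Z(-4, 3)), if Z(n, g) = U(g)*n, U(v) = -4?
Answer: 294529/33984 ≈ 8.6667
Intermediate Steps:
Z(n, g) = -4*n
Q(w) = 25 - w (Q(w) = 5*5 - w = 25 - w)
1/((-489 + 201)*(-118)) + 78/Q(Z(-4, 3)) = 1/((-489 + 201)*(-118)) + 78/(25 - (-4)*(-4)) = -1/118/(-288) + 78/(25 - 1*16) = -1/288*(-1/118) + 78/(25 - 16) = 1/33984 + 78/9 = 1/33984 + 78*(⅑) = 1/33984 + 26/3 = 294529/33984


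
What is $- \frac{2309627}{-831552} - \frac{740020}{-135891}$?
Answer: $\frac{309740877899}{37666810944} \approx 8.2232$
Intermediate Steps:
$- \frac{2309627}{-831552} - \frac{740020}{-135891} = \left(-2309627\right) \left(- \frac{1}{831552}\right) - - \frac{740020}{135891} = \frac{2309627}{831552} + \frac{740020}{135891} = \frac{309740877899}{37666810944}$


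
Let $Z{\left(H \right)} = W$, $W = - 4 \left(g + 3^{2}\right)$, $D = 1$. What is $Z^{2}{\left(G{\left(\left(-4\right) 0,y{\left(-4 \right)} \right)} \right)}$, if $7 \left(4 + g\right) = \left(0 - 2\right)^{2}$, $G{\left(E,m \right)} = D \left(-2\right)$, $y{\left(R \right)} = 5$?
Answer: $\frac{24336}{49} \approx 496.65$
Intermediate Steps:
$G{\left(E,m \right)} = -2$ ($G{\left(E,m \right)} = 1 \left(-2\right) = -2$)
$g = - \frac{24}{7}$ ($g = -4 + \frac{\left(0 - 2\right)^{2}}{7} = -4 + \frac{\left(-2\right)^{2}}{7} = -4 + \frac{1}{7} \cdot 4 = -4 + \frac{4}{7} = - \frac{24}{7} \approx -3.4286$)
$W = - \frac{156}{7}$ ($W = - 4 \left(- \frac{24}{7} + 3^{2}\right) = - 4 \left(- \frac{24}{7} + 9\right) = \left(-4\right) \frac{39}{7} = - \frac{156}{7} \approx -22.286$)
$Z{\left(H \right)} = - \frac{156}{7}$
$Z^{2}{\left(G{\left(\left(-4\right) 0,y{\left(-4 \right)} \right)} \right)} = \left(- \frac{156}{7}\right)^{2} = \frac{24336}{49}$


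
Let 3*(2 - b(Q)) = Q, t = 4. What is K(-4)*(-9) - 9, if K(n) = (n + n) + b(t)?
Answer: 57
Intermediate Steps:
b(Q) = 2 - Q/3
K(n) = 2/3 + 2*n (K(n) = (n + n) + (2 - 1/3*4) = 2*n + (2 - 4/3) = 2*n + 2/3 = 2/3 + 2*n)
K(-4)*(-9) - 9 = (2/3 + 2*(-4))*(-9) - 9 = (2/3 - 8)*(-9) - 9 = -22/3*(-9) - 9 = 66 - 9 = 57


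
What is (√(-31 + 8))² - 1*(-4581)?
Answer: 4558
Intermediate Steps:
(√(-31 + 8))² - 1*(-4581) = (√(-23))² + 4581 = (I*√23)² + 4581 = -23 + 4581 = 4558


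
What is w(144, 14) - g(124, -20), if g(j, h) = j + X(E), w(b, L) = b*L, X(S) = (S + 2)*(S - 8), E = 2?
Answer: 1916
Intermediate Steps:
X(S) = (-8 + S)*(2 + S) (X(S) = (2 + S)*(-8 + S) = (-8 + S)*(2 + S))
w(b, L) = L*b
g(j, h) = -24 + j (g(j, h) = j + (-16 + 2**2 - 6*2) = j + (-16 + 4 - 12) = j - 24 = -24 + j)
w(144, 14) - g(124, -20) = 14*144 - (-24 + 124) = 2016 - 1*100 = 2016 - 100 = 1916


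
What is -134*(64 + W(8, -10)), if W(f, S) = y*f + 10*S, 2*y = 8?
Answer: 536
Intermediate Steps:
y = 4 (y = (1/2)*8 = 4)
W(f, S) = 4*f + 10*S
-134*(64 + W(8, -10)) = -134*(64 + (4*8 + 10*(-10))) = -134*(64 + (32 - 100)) = -134*(64 - 68) = -134*(-4) = 536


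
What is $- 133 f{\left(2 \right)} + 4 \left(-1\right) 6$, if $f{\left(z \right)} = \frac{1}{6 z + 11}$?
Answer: $- \frac{685}{23} \approx -29.783$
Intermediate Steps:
$f{\left(z \right)} = \frac{1}{11 + 6 z}$
$- 133 f{\left(2 \right)} + 4 \left(-1\right) 6 = - \frac{133}{11 + 6 \cdot 2} + 4 \left(-1\right) 6 = - \frac{133}{11 + 12} - 24 = - \frac{133}{23} - 24 = - \frac{685}{23}$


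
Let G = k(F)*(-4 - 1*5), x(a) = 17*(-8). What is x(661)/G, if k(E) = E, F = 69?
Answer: 136/621 ≈ 0.21900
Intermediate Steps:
x(a) = -136
G = -621 (G = 69*(-4 - 1*5) = 69*(-4 - 5) = 69*(-9) = -621)
x(661)/G = -136/(-621) = -136*(-1/621) = 136/621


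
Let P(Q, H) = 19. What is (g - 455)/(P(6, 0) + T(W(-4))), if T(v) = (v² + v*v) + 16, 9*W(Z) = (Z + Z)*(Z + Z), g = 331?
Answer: -10044/11027 ≈ -0.91086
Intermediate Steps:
W(Z) = 4*Z²/9 (W(Z) = ((Z + Z)*(Z + Z))/9 = ((2*Z)*(2*Z))/9 = (4*Z²)/9 = 4*Z²/9)
T(v) = 16 + 2*v² (T(v) = (v² + v²) + 16 = 2*v² + 16 = 16 + 2*v²)
(g - 455)/(P(6, 0) + T(W(-4))) = (331 - 455)/(19 + (16 + 2*((4/9)*(-4)²)²)) = -124/(19 + (16 + 2*((4/9)*16)²)) = -124/(19 + (16 + 2*(64/9)²)) = -124/(19 + (16 + 2*(4096/81))) = -124/(19 + (16 + 8192/81)) = -124/(19 + 9488/81) = -124/11027/81 = -124*81/11027 = -10044/11027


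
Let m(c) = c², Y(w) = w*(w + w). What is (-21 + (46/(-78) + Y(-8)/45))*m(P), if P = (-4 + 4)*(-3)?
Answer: 0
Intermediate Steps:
Y(w) = 2*w² (Y(w) = w*(2*w) = 2*w²)
P = 0 (P = 0*(-3) = 0)
(-21 + (46/(-78) + Y(-8)/45))*m(P) = (-21 + (46/(-78) + (2*(-8)²)/45))*0² = (-21 + (46*(-1/78) + (2*64)*(1/45)))*0 = (-21 + (-23/39 + 128*(1/45)))*0 = (-21 + (-23/39 + 128/45))*0 = (-21 + 1319/585)*0 = -10966/585*0 = 0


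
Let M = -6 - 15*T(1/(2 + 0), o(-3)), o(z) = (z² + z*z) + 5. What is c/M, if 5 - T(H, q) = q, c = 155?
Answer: 155/264 ≈ 0.58712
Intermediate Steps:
o(z) = 5 + 2*z² (o(z) = (z² + z²) + 5 = 2*z² + 5 = 5 + 2*z²)
T(H, q) = 5 - q
M = 264 (M = -6 - 15*(5 - (5 + 2*(-3)²)) = -6 - 15*(5 - (5 + 2*9)) = -6 - 15*(5 - (5 + 18)) = -6 - 15*(5 - 1*23) = -6 - 15*(5 - 23) = -6 - 15*(-18) = -6 + 270 = 264)
c/M = 155/264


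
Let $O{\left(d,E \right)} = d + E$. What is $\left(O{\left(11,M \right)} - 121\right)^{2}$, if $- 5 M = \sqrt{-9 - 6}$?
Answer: $\frac{\left(550 + i \sqrt{15}\right)^{2}}{25} \approx 12099.0 + 170.41 i$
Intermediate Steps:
$M = - \frac{i \sqrt{15}}{5}$ ($M = - \frac{\sqrt{-9 - 6}}{5} = - \frac{\sqrt{-15}}{5} = - \frac{i \sqrt{15}}{5} \approx - 0.7746 i$)
$O{\left(d,E \right)} = E + d$
$\left(O{\left(11,M \right)} - 121\right)^{2} = \left(\left(- \frac{i \sqrt{15}}{5} + 11\right) - 121\right)^{2} = \left(\left(11 - \frac{i \sqrt{15}}{5}\right) - 121\right)^{2} = \left(-110 - \frac{i \sqrt{15}}{5}\right)^{2}$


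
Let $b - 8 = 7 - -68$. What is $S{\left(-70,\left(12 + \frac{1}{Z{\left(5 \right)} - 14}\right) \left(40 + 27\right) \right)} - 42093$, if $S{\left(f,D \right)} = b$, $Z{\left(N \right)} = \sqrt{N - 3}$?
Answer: $-42010$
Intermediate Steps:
$b = 83$ ($b = 8 + \left(7 - -68\right) = 8 + \left(7 + 68\right) = 8 + 75 = 83$)
$Z{\left(N \right)} = \sqrt{-3 + N}$
$S{\left(f,D \right)} = 83$
$S{\left(-70,\left(12 + \frac{1}{Z{\left(5 \right)} - 14}\right) \left(40 + 27\right) \right)} - 42093 = 83 - 42093 = -42010$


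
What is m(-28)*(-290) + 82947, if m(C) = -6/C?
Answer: 580194/7 ≈ 82885.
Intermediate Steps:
m(-28)*(-290) + 82947 = -6/(-28)*(-290) + 82947 = -6*(-1/28)*(-290) + 82947 = (3/14)*(-290) + 82947 = -435/7 + 82947 = 580194/7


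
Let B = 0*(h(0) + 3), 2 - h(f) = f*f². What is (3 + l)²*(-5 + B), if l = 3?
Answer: -180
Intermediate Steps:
h(f) = 2 - f³ (h(f) = 2 - f*f² = 2 - f³)
B = 0 (B = 0*((2 - 1*0³) + 3) = 0*((2 - 1*0) + 3) = 0*((2 + 0) + 3) = 0*(2 + 3) = 0*5 = 0)
(3 + l)²*(-5 + B) = (3 + 3)²*(-5 + 0) = 6²*(-5) = 36*(-5) = -180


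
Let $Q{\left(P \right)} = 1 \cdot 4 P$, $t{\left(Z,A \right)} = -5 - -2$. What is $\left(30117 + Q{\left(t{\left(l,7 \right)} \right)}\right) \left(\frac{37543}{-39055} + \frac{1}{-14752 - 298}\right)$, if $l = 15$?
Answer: $- \frac{680446703061}{23511110} \approx -28942.0$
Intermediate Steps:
$t{\left(Z,A \right)} = -3$ ($t{\left(Z,A \right)} = -5 + 2 = -3$)
$Q{\left(P \right)} = 4 P$
$\left(30117 + Q{\left(t{\left(l,7 \right)} \right)}\right) \left(\frac{37543}{-39055} + \frac{1}{-14752 - 298}\right) = \left(30117 + 4 \left(-3\right)\right) \left(\frac{37543}{-39055} + \frac{1}{-14752 - 298}\right) = \left(30117 - 12\right) \left(37543 \left(- \frac{1}{39055}\right) + \frac{1}{-15050}\right) = 30105 \left(- \frac{37543}{39055} - \frac{1}{15050}\right) = 30105 \left(- \frac{113012241}{117555550}\right) = - \frac{680446703061}{23511110}$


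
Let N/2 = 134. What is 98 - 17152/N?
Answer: 34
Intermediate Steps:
N = 268 (N = 2*134 = 268)
98 - 17152/N = 98 - 17152/268 = 98 - 134*32/67 = 98 - 64 = 34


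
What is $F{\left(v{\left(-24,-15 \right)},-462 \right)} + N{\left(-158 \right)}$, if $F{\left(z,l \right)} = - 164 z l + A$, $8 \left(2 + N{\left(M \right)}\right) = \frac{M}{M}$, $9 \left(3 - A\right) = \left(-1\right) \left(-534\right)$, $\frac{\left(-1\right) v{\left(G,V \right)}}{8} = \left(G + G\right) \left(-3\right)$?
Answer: $- \frac{2094835061}{24} \approx -8.7285 \cdot 10^{7}$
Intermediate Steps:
$v{\left(G,V \right)} = 48 G$ ($v{\left(G,V \right)} = - 8 \left(G + G\right) \left(-3\right) = - 8 \cdot 2 G \left(-3\right) = - 8 \left(- 6 G\right) = 48 G$)
$A = - \frac{169}{3}$ ($A = 3 - \frac{\left(-1\right) \left(-534\right)}{9} = 3 - \frac{178}{3} = - \frac{169}{3} \approx -56.333$)
$N{\left(M \right)} = - \frac{15}{8}$ ($N{\left(M \right)} = -2 + \frac{M \frac{1}{M}}{8} = -2 + \frac{1}{8} \cdot 1 = -2 + \frac{1}{8} = - \frac{15}{8}$)
$F{\left(z,l \right)} = - \frac{169}{3} - 164 l z$ ($F{\left(z,l \right)} = - 164 z l - \frac{169}{3} = - 164 l z - \frac{169}{3} = - \frac{169}{3} - 164 l z$)
$F{\left(v{\left(-24,-15 \right)},-462 \right)} + N{\left(-158 \right)} = \left(- \frac{169}{3} - - 75768 \cdot 48 \left(-24\right)\right) - \frac{15}{8} = \left(- \frac{169}{3} - \left(-75768\right) \left(-1152\right)\right) - \frac{15}{8} = \left(- \frac{169}{3} - 87284736\right) - \frac{15}{8} = - \frac{261854377}{3} - \frac{15}{8} = - \frac{2094835061}{24}$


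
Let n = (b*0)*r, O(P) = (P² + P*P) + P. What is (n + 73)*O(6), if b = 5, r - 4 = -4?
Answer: 5694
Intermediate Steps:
r = 0 (r = 4 - 4 = 0)
O(P) = P + 2*P² (O(P) = (P² + P²) + P = 2*P² + P = P + 2*P²)
n = 0 (n = (5*0)*0 = 0*0 = 0)
(n + 73)*O(6) = (0 + 73)*(6*(1 + 2*6)) = 73*(6*(1 + 12)) = 73*(6*13) = 73*78 = 5694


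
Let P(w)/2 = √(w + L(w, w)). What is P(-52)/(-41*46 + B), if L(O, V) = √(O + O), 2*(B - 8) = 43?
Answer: -4*√(-52 + 2*I*√26)/3713 ≈ -0.00075816 - 0.0078054*I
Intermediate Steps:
B = 59/2 (B = 8 + (½)*43 = 8 + 43/2 = 59/2 ≈ 29.500)
L(O, V) = √2*√O (L(O, V) = √(2*O) = √2*√O)
P(w) = 2*√(w + √2*√w)
P(-52)/(-41*46 + B) = (2*√(-52 + √2*√(-52)))/(-41*46 + 59/2) = (2*√(-52 + √2*(2*I*√13)))/(-1886 + 59/2) = (2*√(-52 + 2*I*√26))/(-3713/2) = (2*√(-52 + 2*I*√26))*(-2/3713) = -4*√(-52 + 2*I*√26)/3713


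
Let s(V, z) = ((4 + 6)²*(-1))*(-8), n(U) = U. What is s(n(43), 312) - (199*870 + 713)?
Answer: -173043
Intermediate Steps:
s(V, z) = 800 (s(V, z) = (10²*(-1))*(-8) = (100*(-1))*(-8) = -100*(-8) = 800)
s(n(43), 312) - (199*870 + 713) = 800 - (199*870 + 713) = 800 - (173130 + 713) = 800 - 1*173843 = 800 - 173843 = -173043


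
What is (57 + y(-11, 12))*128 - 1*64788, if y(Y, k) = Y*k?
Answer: -74388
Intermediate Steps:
(57 + y(-11, 12))*128 - 1*64788 = (57 - 11*12)*128 - 1*64788 = (57 - 132)*128 - 64788 = -75*128 - 64788 = -9600 - 64788 = -74388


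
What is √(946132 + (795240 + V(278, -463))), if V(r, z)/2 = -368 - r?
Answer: 4*√108755 ≈ 1319.1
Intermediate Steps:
V(r, z) = -736 - 2*r (V(r, z) = 2*(-368 - r) = -736 - 2*r)
√(946132 + (795240 + V(278, -463))) = √(946132 + (795240 + (-736 - 2*278))) = √(946132 + (795240 + (-736 - 556))) = √(946132 + (795240 - 1292)) = √(946132 + 793948) = √1740080 = 4*√108755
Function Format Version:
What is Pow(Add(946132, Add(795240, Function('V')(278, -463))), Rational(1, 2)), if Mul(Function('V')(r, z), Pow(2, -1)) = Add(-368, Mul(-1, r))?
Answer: Mul(4, Pow(108755, Rational(1, 2))) ≈ 1319.1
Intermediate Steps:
Function('V')(r, z) = Add(-736, Mul(-2, r)) (Function('V')(r, z) = Mul(2, Add(-368, Mul(-1, r))) = Add(-736, Mul(-2, r)))
Pow(Add(946132, Add(795240, Function('V')(278, -463))), Rational(1, 2)) = Pow(Add(946132, Add(795240, Add(-736, Mul(-2, 278)))), Rational(1, 2)) = Pow(Add(946132, Add(795240, Add(-736, -556))), Rational(1, 2)) = Pow(Add(946132, Add(795240, -1292)), Rational(1, 2)) = Pow(Add(946132, 793948), Rational(1, 2)) = Pow(1740080, Rational(1, 2)) = Mul(4, Pow(108755, Rational(1, 2)))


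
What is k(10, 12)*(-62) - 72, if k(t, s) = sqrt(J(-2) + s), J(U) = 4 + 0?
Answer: -320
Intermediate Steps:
J(U) = 4
k(t, s) = sqrt(4 + s)
k(10, 12)*(-62) - 72 = sqrt(4 + 12)*(-62) - 72 = sqrt(16)*(-62) - 72 = 4*(-62) - 72 = -248 - 72 = -320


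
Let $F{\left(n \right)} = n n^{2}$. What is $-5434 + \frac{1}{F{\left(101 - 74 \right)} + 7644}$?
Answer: $- \frac{148494917}{27327} \approx -5434.0$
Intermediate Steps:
$F{\left(n \right)} = n^{3}$
$-5434 + \frac{1}{F{\left(101 - 74 \right)} + 7644} = -5434 + \frac{1}{\left(101 - 74\right)^{3} + 7644} = -5434 + \frac{1}{27^{3} + 7644} = -5434 + \frac{1}{19683 + 7644} = -5434 + \frac{1}{27327} = - \frac{148494917}{27327}$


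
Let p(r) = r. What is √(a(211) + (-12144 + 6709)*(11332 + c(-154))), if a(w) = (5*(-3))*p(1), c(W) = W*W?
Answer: I*√190485895 ≈ 13802.0*I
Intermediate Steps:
c(W) = W²
a(w) = -15 (a(w) = (5*(-3))*1 = -15*1 = -15)
√(a(211) + (-12144 + 6709)*(11332 + c(-154))) = √(-15 + (-12144 + 6709)*(11332 + (-154)²)) = √(-15 - 5435*(11332 + 23716)) = √(-15 - 5435*35048) = √(-15 - 190485880) = √(-190485895) = I*√190485895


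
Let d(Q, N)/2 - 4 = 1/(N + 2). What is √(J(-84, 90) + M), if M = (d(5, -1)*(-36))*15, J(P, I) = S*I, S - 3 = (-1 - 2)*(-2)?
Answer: 3*I*√510 ≈ 67.75*I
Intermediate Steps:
d(Q, N) = 8 + 2/(2 + N) (d(Q, N) = 8 + 2/(N + 2) = 8 + 2/(2 + N))
S = 9 (S = 3 + (-1 - 2)*(-2) = 3 - 3*(-2) = 3 + 6 = 9)
J(P, I) = 9*I
M = -5400 (M = ((2*(9 + 4*(-1))/(2 - 1))*(-36))*15 = ((2*(9 - 4)/1)*(-36))*15 = ((2*1*5)*(-36))*15 = (10*(-36))*15 = -360*15 = -5400)
√(J(-84, 90) + M) = √(9*90 - 5400) = √(810 - 5400) = √(-4590) = 3*I*√510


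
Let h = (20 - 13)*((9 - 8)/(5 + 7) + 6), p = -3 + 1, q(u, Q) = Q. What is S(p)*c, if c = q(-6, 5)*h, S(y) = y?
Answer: -2555/6 ≈ -425.83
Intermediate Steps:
p = -2
h = 511/12 (h = 7*(1/12 + 6) = 7*(73/12) = 511/12 ≈ 42.583)
c = 2555/12 (c = 5*(511/12) = 2555/12 ≈ 212.92)
S(p)*c = -2*2555/12 = -2555/6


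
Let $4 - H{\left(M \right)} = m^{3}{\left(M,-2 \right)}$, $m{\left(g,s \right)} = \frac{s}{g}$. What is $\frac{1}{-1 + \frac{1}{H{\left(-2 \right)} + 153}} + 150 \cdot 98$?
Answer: $\frac{2278344}{155} \approx 14699.0$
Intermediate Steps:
$H{\left(M \right)} = 4 + \frac{8}{M^{3}}$ ($H{\left(M \right)} = 4 - \left(- \frac{2}{M}\right)^{3} = 4 - - \frac{8}{M^{3}} = 4 + \frac{8}{M^{3}}$)
$\frac{1}{-1 + \frac{1}{H{\left(-2 \right)} + 153}} + 150 \cdot 98 = \frac{1}{-1 + \frac{1}{\left(4 + \frac{8}{-8}\right) + 153}} + 150 \cdot 98 = \frac{1}{-1 + \frac{1}{\left(4 + 8 \left(- \frac{1}{8}\right)\right) + 153}} + 14700 = \frac{1}{-1 + \frac{1}{\left(4 - 1\right) + 153}} + 14700 = \frac{1}{-1 + \frac{1}{3 + 153}} + 14700 = \frac{1}{-1 + \frac{1}{156}} + 14700 = \frac{1}{- \frac{155}{156}} + 14700 = - \frac{156}{155} + 14700 = \frac{2278344}{155}$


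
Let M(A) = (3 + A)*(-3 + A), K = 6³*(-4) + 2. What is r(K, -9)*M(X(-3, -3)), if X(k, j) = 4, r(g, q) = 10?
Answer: 70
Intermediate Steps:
K = -862 (K = 216*(-4) + 2 = -864 + 2 = -862)
M(A) = (-3 + A)*(3 + A)
r(K, -9)*M(X(-3, -3)) = 10*(-9 + 4²) = 10*(-9 + 16) = 10*7 = 70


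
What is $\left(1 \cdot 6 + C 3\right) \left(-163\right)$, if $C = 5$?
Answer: $-3423$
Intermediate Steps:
$\left(1 \cdot 6 + C 3\right) \left(-163\right) = \left(1 \cdot 6 + 5 \cdot 3\right) \left(-163\right) = \left(6 + 15\right) \left(-163\right) = 21 \left(-163\right) = -3423$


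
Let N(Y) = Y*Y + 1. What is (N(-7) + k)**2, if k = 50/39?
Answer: 4000000/1521 ≈ 2629.8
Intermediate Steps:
k = 50/39 (k = 50*(1/39) = 50/39 ≈ 1.2821)
N(Y) = 1 + Y**2 (N(Y) = Y**2 + 1 = 1 + Y**2)
(N(-7) + k)**2 = ((1 + (-7)**2) + 50/39)**2 = ((1 + 49) + 50/39)**2 = (50 + 50/39)**2 = (2000/39)**2 = 4000000/1521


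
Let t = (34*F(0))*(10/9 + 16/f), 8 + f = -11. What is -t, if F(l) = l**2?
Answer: 0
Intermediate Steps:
f = -19 (f = -8 - 11 = -19)
t = 0 (t = (34*0**2)*(10/9 + 16/(-19)) = (34*0)*(10*(1/9) + 16*(-1/19)) = 0*(10/9 - 16/19) = 0*(46/171) = 0)
-t = -1*0 = 0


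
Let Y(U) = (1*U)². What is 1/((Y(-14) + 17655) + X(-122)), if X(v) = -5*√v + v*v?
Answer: 6547/214316655 + I*√122/214316655 ≈ 3.0548e-5 + 5.1538e-8*I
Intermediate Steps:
X(v) = v² - 5*√v (X(v) = -5*√v + v² = v² - 5*√v)
Y(U) = U²
1/((Y(-14) + 17655) + X(-122)) = 1/(((-14)² + 17655) + ((-122)² - 5*I*√122)) = 1/((196 + 17655) + (14884 - 5*I*√122)) = 1/(17851 + (14884 - 5*I*√122)) = 1/(32735 - 5*I*√122)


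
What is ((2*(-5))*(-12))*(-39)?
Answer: -4680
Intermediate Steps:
((2*(-5))*(-12))*(-39) = -10*(-12)*(-39) = 120*(-39) = -4680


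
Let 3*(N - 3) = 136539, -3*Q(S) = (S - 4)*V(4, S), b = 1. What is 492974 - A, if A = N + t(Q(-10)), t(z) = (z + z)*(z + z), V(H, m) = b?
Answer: 4026338/9 ≈ 4.4737e+5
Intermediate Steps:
V(H, m) = 1
Q(S) = 4/3 - S/3 (Q(S) = -(S - 4)/3 = -(-4 + S)/3 = 4/3 - S/3)
t(z) = 4*z² (t(z) = (2*z)*(2*z) = 4*z²)
N = 45516 (N = 3 + (⅓)*136539 = 3 + 45513 = 45516)
A = 410428/9 (A = 45516 + 4*(4/3 - ⅓*(-10))² = 45516 + 4*(4/3 + 10/3)² = 45516 + 4*(14/3)² = 45516 + 4*(196/9) = 45516 + 784/9 = 410428/9 ≈ 45603.)
492974 - A = 492974 - 1*410428/9 = 492974 - 410428/9 = 4026338/9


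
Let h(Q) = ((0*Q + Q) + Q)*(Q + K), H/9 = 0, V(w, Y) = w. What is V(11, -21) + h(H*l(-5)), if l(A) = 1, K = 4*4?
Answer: 11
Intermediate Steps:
K = 16
H = 0 (H = 9*0 = 0)
h(Q) = 2*Q*(16 + Q) (h(Q) = ((0*Q + Q) + Q)*(Q + 16) = ((0 + Q) + Q)*(16 + Q) = (Q + Q)*(16 + Q) = (2*Q)*(16 + Q) = 2*Q*(16 + Q))
V(11, -21) + h(H*l(-5)) = 11 + 2*(0*1)*(16 + 0*1) = 11 + 2*0*(16 + 0) = 11 + 2*0*16 = 11 + 0 = 11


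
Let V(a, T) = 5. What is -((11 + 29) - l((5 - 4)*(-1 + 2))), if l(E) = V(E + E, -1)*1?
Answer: -35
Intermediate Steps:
l(E) = 5 (l(E) = 5*1 = 5)
-((11 + 29) - l((5 - 4)*(-1 + 2))) = -((11 + 29) - 1*5) = -(40 - 5) = -1*35 = -35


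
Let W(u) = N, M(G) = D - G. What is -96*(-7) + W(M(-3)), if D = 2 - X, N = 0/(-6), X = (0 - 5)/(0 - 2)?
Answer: 672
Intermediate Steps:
X = 5/2 (X = -5/(-2) = -5*(-½) = 5/2 ≈ 2.5000)
N = 0 (N = 0*(-⅙) = 0)
D = -½ (D = 2 - 1*5/2 = 2 - 5/2 = -½ ≈ -0.50000)
M(G) = -½ - G
W(u) = 0
-96*(-7) + W(M(-3)) = -96*(-7) + 0 = 672 + 0 = 672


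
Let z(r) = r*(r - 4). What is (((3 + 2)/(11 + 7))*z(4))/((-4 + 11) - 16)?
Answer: 0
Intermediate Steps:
z(r) = r*(-4 + r)
(((3 + 2)/(11 + 7))*z(4))/((-4 + 11) - 16) = (((3 + 2)/(11 + 7))*(4*(-4 + 4)))/((-4 + 11) - 16) = ((5/18)*(4*0))/(7 - 16) = ((5*(1/18))*0)/(-9) = ((5/18)*0)*(-1/9) = 0*(-1/9) = 0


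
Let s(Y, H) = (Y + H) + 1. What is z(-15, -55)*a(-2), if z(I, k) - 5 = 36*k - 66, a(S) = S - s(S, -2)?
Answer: -2041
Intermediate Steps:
s(Y, H) = 1 + H + Y (s(Y, H) = (H + Y) + 1 = 1 + H + Y)
a(S) = 1 (a(S) = S - (1 - 2 + S) = S - (-1 + S) = S + (1 - S) = 1)
z(I, k) = -61 + 36*k (z(I, k) = 5 + (36*k - 66) = 5 + (-66 + 36*k) = -61 + 36*k)
z(-15, -55)*a(-2) = (-61 + 36*(-55))*1 = (-61 - 1980)*1 = -2041*1 = -2041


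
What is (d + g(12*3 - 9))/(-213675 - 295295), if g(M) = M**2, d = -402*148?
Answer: 58767/508970 ≈ 0.11546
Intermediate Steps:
d = -59496
(d + g(12*3 - 9))/(-213675 - 295295) = (-59496 + (12*3 - 9)**2)/(-213675 - 295295) = (-59496 + (36 - 9)**2)/(-508970) = (-59496 + 27**2)*(-1/508970) = (-59496 + 729)*(-1/508970) = -58767*(-1/508970) = 58767/508970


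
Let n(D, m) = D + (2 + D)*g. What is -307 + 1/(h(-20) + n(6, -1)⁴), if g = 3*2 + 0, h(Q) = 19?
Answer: -2610444024/8503075 ≈ -307.00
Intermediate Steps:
g = 6 (g = 6 + 0 = 6)
n(D, m) = 12 + 7*D (n(D, m) = D + (2 + D)*6 = D + (12 + 6*D) = 12 + 7*D)
-307 + 1/(h(-20) + n(6, -1)⁴) = -307 + 1/(19 + (12 + 7*6)⁴) = -307 + 1/(19 + (12 + 42)⁴) = -307 + 1/(19 + 54⁴) = -307 + 1/(19 + 8503056) = -307 + 1/8503075 = -2610444024/8503075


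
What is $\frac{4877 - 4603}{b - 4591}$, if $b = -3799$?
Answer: $- \frac{137}{4195} \approx -0.032658$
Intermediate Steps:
$\frac{4877 - 4603}{b - 4591} = \frac{4877 - 4603}{-3799 - 4591} = \frac{274}{-8390} = 274 \left(- \frac{1}{8390}\right) = - \frac{137}{4195}$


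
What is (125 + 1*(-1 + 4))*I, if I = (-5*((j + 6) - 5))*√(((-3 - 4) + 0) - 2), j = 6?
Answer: -13440*I ≈ -13440.0*I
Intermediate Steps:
I = -105*I (I = (-5*((6 + 6) - 5))*√(((-3 - 4) + 0) - 2) = (-5*(12 - 5))*√((-7 + 0) - 2) = (-5*7)*√(-7 - 2) = -105*I ≈ -105.0*I)
(125 + 1*(-1 + 4))*I = (125 + 1*(-1 + 4))*(-105*I) = (125 + 1*3)*(-105*I) = (125 + 3)*(-105*I) = 128*(-105*I) = -13440*I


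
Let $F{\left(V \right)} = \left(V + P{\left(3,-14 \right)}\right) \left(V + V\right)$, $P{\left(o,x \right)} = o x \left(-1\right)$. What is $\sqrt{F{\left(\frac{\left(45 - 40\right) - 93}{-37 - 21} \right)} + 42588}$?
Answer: $\frac{46 \sqrt{16979}}{29} \approx 206.69$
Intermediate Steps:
$P{\left(o,x \right)} = - o x$
$F{\left(V \right)} = 2 V \left(42 + V\right)$ ($F{\left(V \right)} = \left(V - 3 \left(-14\right)\right) \left(V + V\right) = \left(V + 42\right) 2 V = \left(42 + V\right) 2 V = 2 V \left(42 + V\right)$)
$\sqrt{F{\left(\frac{\left(45 - 40\right) - 93}{-37 - 21} \right)} + 42588} = \sqrt{2 \frac{\left(45 - 40\right) - 93}{-37 - 21} \left(42 + \frac{\left(45 - 40\right) - 93}{-37 - 21}\right) + 42588} = \sqrt{2 \frac{\left(45 - 40\right) - 93}{-58} \left(42 + \frac{\left(45 - 40\right) - 93}{-58}\right) + 42588} = \sqrt{2 \left(5 - 93\right) \left(- \frac{1}{58}\right) \left(42 + \left(5 - 93\right) \left(- \frac{1}{58}\right)\right) + 42588} = \sqrt{2 \left(\left(-88\right) \left(- \frac{1}{58}\right)\right) \left(42 - - \frac{44}{29}\right) + 42588} = \sqrt{2 \cdot \frac{44}{29} \left(42 + \frac{44}{29}\right) + 42588} = \sqrt{2 \cdot \frac{44}{29} \cdot \frac{1262}{29} + 42588} = \sqrt{\frac{111056}{841} + 42588} = \sqrt{\frac{35927564}{841}} = \frac{46 \sqrt{16979}}{29}$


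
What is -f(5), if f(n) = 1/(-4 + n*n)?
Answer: -1/21 ≈ -0.047619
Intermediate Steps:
f(n) = 1/(-4 + n²)
-f(5) = -1/(-4 + 5²) = -1/(-4 + 25) = -1/21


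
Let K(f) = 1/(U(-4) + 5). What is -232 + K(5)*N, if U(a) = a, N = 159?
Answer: -73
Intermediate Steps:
K(f) = 1 (K(f) = 1/(-4 + 5) = 1/1 = 1)
-232 + K(5)*N = -232 + 1*159 = -232 + 159 = -73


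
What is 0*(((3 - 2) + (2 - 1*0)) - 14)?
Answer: 0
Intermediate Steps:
0*(((3 - 2) + (2 - 1*0)) - 14) = 0*((1 + (2 + 0)) - 14) = 0*((1 + 2) - 14) = 0*(3 - 14) = 0*(-11) = 0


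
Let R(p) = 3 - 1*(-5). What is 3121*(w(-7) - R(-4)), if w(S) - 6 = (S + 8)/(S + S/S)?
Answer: -40573/6 ≈ -6762.2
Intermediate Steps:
R(p) = 8 (R(p) = 3 + 5 = 8)
w(S) = 6 + (8 + S)/(1 + S) (w(S) = 6 + (S + 8)/(S + S/S) = 6 + (8 + S)/(S + 1) = 6 + (8 + S)/(1 + S))
3121*(w(-7) - R(-4)) = 3121*(7*(2 - 7)/(1 - 7) - 1*8) = 3121*(7*(-5)/(-6) - 8) = 3121*(7*(-⅙)*(-5) - 8) = 3121*(35/6 - 8) = 3121*(-13/6) = -40573/6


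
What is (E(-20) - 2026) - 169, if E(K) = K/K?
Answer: -2194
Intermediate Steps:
E(K) = 1
(E(-20) - 2026) - 169 = (1 - 2026) - 169 = -2025 - 169 = -2194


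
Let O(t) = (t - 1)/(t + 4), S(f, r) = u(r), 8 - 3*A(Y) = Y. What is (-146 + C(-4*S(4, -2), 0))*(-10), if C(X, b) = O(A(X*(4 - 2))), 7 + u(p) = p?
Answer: 37625/26 ≈ 1447.1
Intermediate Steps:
u(p) = -7 + p
A(Y) = 8/3 - Y/3
S(f, r) = -7 + r
O(t) = (-1 + t)/(4 + t)
C(X, b) = (5/3 - 2*X/3)/(20/3 - 2*X/3) (C(X, b) = (-1 + (8/3 - X*(4 - 2)/3))/(4 + (8/3 - X*(4 - 2)/3)) = (-1 + (8/3 - X*2/3))/(4 + (8/3 - X*2/3)) = (-1 + (8/3 - 2*X/3))/(4 + (8/3 - 2*X/3)) = (5/3 - 2*X/3)/(20/3 - 2*X/3))
(-146 + C(-4*S(4, -2), 0))*(-10) = (-146 + (-5/2 - 4*(-7 - 2))/(-10 - 4*(-7 - 2)))*(-10) = (-146 + (-5/2 - 4*(-9))/(-10 - 4*(-9)))*(-10) = (-146 + (-5/2 + 36)/(-10 + 36))*(-10) = (-146 + (67/2)/26)*(-10) = (-146 + (1/26)*(67/2))*(-10) = (-146 + 67/52)*(-10) = -7525/52*(-10) = 37625/26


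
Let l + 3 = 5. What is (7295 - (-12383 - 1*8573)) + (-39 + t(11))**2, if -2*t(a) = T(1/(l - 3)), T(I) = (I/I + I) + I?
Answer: 118933/4 ≈ 29733.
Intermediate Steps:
l = 2 (l = -3 + 5 = 2)
T(I) = 1 + 2*I (T(I) = (1 + I) + I = 1 + 2*I)
t(a) = 1/2 (t(a) = -(1 + 2/(2 - 3))/2 = -(1 + 2/(-1))/2 = -(1 + 2*(-1))/2 = -(1 - 2)/2 = -1/2*(-1) = 1/2)
(7295 - (-12383 - 1*8573)) + (-39 + t(11))**2 = (7295 - (-12383 - 1*8573)) + (-39 + 1/2)**2 = (7295 - (-12383 - 8573)) + (-77/2)**2 = (7295 - 1*(-20956)) + 5929/4 = (7295 + 20956) + 5929/4 = 28251 + 5929/4 = 118933/4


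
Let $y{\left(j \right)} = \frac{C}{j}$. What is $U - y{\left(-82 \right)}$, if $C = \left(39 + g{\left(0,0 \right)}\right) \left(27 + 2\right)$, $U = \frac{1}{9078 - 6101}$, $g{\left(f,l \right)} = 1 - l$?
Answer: $\frac{1726701}{122057} \approx 14.147$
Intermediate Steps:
$U = \frac{1}{2977} \approx 0.00033591$
$C = 1160$ ($C = \left(39 + \left(1 - 0\right)\right) \left(27 + 2\right) = \left(39 + \left(1 + 0\right)\right) 29 = \left(39 + 1\right) 29 = 40 \cdot 29 = 1160$)
$y{\left(j \right)} = \frac{1160}{j}$
$U - y{\left(-82 \right)} = \frac{1}{2977} - \frac{1160}{-82} = \frac{1}{2977} - 1160 \left(- \frac{1}{82}\right) = \frac{1}{2977} - - \frac{580}{41} = \frac{1}{2977} + \frac{580}{41} = \frac{1726701}{122057}$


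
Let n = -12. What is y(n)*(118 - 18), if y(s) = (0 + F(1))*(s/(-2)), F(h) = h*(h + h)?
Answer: 1200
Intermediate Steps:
F(h) = 2*h² (F(h) = h*(2*h) = 2*h²)
y(s) = -s (y(s) = (0 + 2*1²)*(s/(-2)) = (0 + 2*1)*(s*(-½)) = (0 + 2)*(-s/2) = 2*(-s/2) = -s)
y(n)*(118 - 18) = (-1*(-12))*(118 - 18) = 12*100 = 1200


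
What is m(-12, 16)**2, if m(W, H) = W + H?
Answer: 16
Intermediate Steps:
m(W, H) = H + W
m(-12, 16)**2 = (16 - 12)**2 = 4**2 = 16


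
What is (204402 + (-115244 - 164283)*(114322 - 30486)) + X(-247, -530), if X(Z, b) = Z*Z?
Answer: -23434160161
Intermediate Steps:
X(Z, b) = Z²
(204402 + (-115244 - 164283)*(114322 - 30486)) + X(-247, -530) = (204402 + (-115244 - 164283)*(114322 - 30486)) + (-247)² = (204402 - 279527*83836) + 61009 = (204402 - 23434425572) + 61009 = -23434221170 + 61009 = -23434160161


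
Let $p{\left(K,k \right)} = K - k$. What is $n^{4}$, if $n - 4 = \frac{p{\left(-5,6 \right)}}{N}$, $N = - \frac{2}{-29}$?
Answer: $\frac{9354951841}{16} \approx 5.8468 \cdot 10^{8}$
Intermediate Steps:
$N = \frac{2}{29}$ ($N = \left(-2\right) \left(- \frac{1}{29}\right) = \frac{2}{29} \approx 0.068966$)
$n = - \frac{311}{2}$ ($n = 4 + \frac{-5 - 6}{\frac{2}{29}} = 4 + \left(-5 - 6\right) \frac{29}{2} = 4 - \frac{319}{2} = - \frac{311}{2} \approx -155.5$)
$n^{4} = \left(- \frac{311}{2}\right)^{4} = \frac{9354951841}{16}$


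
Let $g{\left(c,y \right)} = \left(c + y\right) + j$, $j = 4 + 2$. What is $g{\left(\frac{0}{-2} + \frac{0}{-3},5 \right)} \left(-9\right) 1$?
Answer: $-99$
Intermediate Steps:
$j = 6$
$g{\left(c,y \right)} = 6 + c + y$ ($g{\left(c,y \right)} = \left(c + y\right) + 6 = 6 + c + y$)
$g{\left(\frac{0}{-2} + \frac{0}{-3},5 \right)} \left(-9\right) 1 = \left(6 + \left(\frac{0}{-2} + \frac{0}{-3}\right) + 5\right) \left(-9\right) 1 = \left(6 + \left(0 \left(- \frac{1}{2}\right) + 0 \left(- \frac{1}{3}\right)\right) + 5\right) \left(-9\right) 1 = \left(6 + \left(0 + 0\right) + 5\right) \left(-9\right) 1 = \left(6 + 0 + 5\right) \left(-9\right) 1 = 11 \left(-9\right) 1 = \left(-99\right) 1 = -99$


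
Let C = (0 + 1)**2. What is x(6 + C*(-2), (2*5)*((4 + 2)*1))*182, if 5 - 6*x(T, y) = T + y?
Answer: -5369/3 ≈ -1789.7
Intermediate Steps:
C = 1 (C = 1**2 = 1)
x(T, y) = 5/6 - T/6 - y/6 (x(T, y) = 5/6 - (T + y)/6 = 5/6 + (-T/6 - y/6) = 5/6 - T/6 - y/6)
x(6 + C*(-2), (2*5)*((4 + 2)*1))*182 = (5/6 - (6 + 1*(-2))/6 - 2*5*(4 + 2)*1/6)*182 = (5/6 - (6 - 2)/6 - 5*6*1/3)*182 = (5/6 - 1/6*4 - 5*6/3)*182 = (5/6 - 2/3 - 1/6*60)*182 = (5/6 - 2/3 - 10)*182 = -59/6*182 = -5369/3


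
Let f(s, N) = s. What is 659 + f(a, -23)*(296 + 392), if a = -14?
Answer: -8973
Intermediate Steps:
659 + f(a, -23)*(296 + 392) = 659 - 14*(296 + 392) = 659 - 14*688 = 659 - 9632 = -8973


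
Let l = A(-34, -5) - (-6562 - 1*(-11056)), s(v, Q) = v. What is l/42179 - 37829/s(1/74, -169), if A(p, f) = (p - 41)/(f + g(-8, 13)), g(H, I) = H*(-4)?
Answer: -1062662574877/379611 ≈ -2.7993e+6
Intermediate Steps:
g(H, I) = -4*H
A(p, f) = (-41 + p)/(32 + f) (A(p, f) = (p - 41)/(f - 4*(-8)) = (-41 + p)/(f + 32) = (-41 + p)/(32 + f))
l = -40471/9 (l = (-41 - 34)/(32 - 5) - (-6562 - 1*(-11056)) = -75/27 - (-6562 + 11056) = (1/27)*(-75) - 1*4494 = -25/9 - 4494 = -40471/9 ≈ -4496.8)
l/42179 - 37829/s(1/74, -169) = -40471/9/42179 - 37829/(1/74) = -40471/9*1/42179 - 37829/1/74 = -40471/379611 - 37829*74 = -40471/379611 - 2799346 = -1062662574877/379611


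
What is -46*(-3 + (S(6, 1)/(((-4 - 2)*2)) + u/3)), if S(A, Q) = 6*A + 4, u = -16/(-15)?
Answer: 12374/45 ≈ 274.98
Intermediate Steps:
u = 16/15 (u = -16*(-1/15) = 16/15 ≈ 1.0667)
S(A, Q) = 4 + 6*A
-46*(-3 + (S(6, 1)/(((-4 - 2)*2)) + u/3)) = -46*(-3 + ((4 + 6*6)/(((-4 - 2)*2)) + (16/15)/3)) = -46*(-3 + ((4 + 36)/((-6*2)) + (16/15)*(⅓))) = -46*(-3 + (40/(-12) + 16/45)) = -46*(-3 + (40*(-1/12) + 16/45)) = -46*(-3 + (-10/3 + 16/45)) = -46*(-3 - 134/45) = -46*(-269/45) = 12374/45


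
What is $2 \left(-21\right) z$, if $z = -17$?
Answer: $714$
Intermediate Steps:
$2 \left(-21\right) z = 2 \left(-21\right) \left(-17\right) = \left(-42\right) \left(-17\right) = 714$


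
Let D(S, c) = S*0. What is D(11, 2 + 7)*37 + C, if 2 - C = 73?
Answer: -71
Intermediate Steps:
D(S, c) = 0
C = -71 (C = 2 - 1*73 = 2 - 73 = -71)
D(11, 2 + 7)*37 + C = 0*37 - 71 = 0 - 71 = -71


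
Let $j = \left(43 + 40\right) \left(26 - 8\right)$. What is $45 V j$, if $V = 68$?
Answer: $4571640$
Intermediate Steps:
$j = 1494$ ($j = 83 \cdot 18 = 1494$)
$45 V j = 45 \cdot 68 \cdot 1494 = 3060 \cdot 1494 = 4571640$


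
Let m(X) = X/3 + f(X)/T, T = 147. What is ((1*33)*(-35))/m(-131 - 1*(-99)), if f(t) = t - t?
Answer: 3465/32 ≈ 108.28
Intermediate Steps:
f(t) = 0
m(X) = X/3 (m(X) = X/3 + 0/147 = X*(⅓) + 0*(1/147) = X/3 + 0 = X/3)
((1*33)*(-35))/m(-131 - 1*(-99)) = ((1*33)*(-35))/(((-131 - 1*(-99))/3)) = (33*(-35))/(((-131 + 99)/3)) = -1155/((⅓)*(-32)) = -1155/(-32/3) = -1155*(-3/32) = 3465/32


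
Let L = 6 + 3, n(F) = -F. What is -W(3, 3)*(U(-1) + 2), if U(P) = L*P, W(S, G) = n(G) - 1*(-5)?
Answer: 14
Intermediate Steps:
L = 9
W(S, G) = 5 - G (W(S, G) = -G - 1*(-5) = -G + 5 = 5 - G)
U(P) = 9*P
-W(3, 3)*(U(-1) + 2) = -(5 - 1*3)*(9*(-1) + 2) = -(5 - 3)*(-9 + 2) = -2*(-7) = -1*(-14) = 14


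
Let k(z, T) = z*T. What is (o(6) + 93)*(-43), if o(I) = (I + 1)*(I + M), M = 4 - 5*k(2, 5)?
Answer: 8041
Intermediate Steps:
k(z, T) = T*z
M = -46 (M = 4 - 25*2 = 4 - 5*10 = 4 - 50 = -46)
o(I) = (1 + I)*(-46 + I) (o(I) = (I + 1)*(I - 46) = (1 + I)*(-46 + I))
(o(6) + 93)*(-43) = ((-46 + 6**2 - 45*6) + 93)*(-43) = ((-46 + 36 - 270) + 93)*(-43) = (-280 + 93)*(-43) = -187*(-43) = 8041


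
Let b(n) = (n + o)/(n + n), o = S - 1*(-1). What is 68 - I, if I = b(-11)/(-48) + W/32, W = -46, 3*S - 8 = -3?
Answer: 220003/3168 ≈ 69.445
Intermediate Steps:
S = 5/3 (S = 8/3 + (⅓)*(-3) = 8/3 - 1 = 5/3 ≈ 1.6667)
o = 8/3 (o = 5/3 - 1*(-1) = 5/3 + 1 = 8/3 ≈ 2.6667)
b(n) = (8/3 + n)/(2*n) (b(n) = (n + 8/3)/(n + n) = (8/3 + n)/((2*n)) = (8/3 + n)*(1/(2*n)) = (8/3 + n)/(2*n))
I = -4579/3168 (I = ((⅙)*(8 + 3*(-11))/(-11))/(-48) - 46/32 = ((⅙)*(-1/11)*(8 - 33))*(-1/48) - 46*1/32 = ((⅙)*(-1/11)*(-25))*(-1/48) - 23/16 = (25/66)*(-1/48) - 23/16 = -25/3168 - 23/16 = -4579/3168 ≈ -1.4454)
68 - I = 68 - 1*(-4579/3168) = 68 + 4579/3168 = 220003/3168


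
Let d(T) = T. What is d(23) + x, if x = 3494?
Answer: 3517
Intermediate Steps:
d(23) + x = 23 + 3494 = 3517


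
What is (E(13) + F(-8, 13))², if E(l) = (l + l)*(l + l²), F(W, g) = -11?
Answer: 22287841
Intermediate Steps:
E(l) = 2*l*(l + l²) (E(l) = (2*l)*(l + l²) = 2*l*(l + l²))
(E(13) + F(-8, 13))² = (2*13²*(1 + 13) - 11)² = (2*169*14 - 11)² = (4732 - 11)² = 4721² = 22287841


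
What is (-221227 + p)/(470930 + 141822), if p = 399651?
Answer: 22303/76594 ≈ 0.29118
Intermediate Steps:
(-221227 + p)/(470930 + 141822) = (-221227 + 399651)/(470930 + 141822) = 178424/612752 = 178424*(1/612752) = 22303/76594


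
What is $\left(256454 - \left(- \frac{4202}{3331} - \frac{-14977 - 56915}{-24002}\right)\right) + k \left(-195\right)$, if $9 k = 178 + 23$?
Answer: $\frac{10077911134097}{39975331} \approx 2.521 \cdot 10^{5}$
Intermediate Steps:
$k = \frac{67}{3}$ ($k = \frac{178 + 23}{9} = \frac{1}{9} \cdot 201 = \frac{67}{3} \approx 22.333$)
$\left(256454 - \left(- \frac{4202}{3331} - \frac{-14977 - 56915}{-24002}\right)\right) + k \left(-195\right) = \left(256454 - \left(- \frac{4202}{3331} - \frac{-14977 - 56915}{-24002}\right)\right) + \frac{67}{3} \left(-195\right) = \left(256454 - \left(- \frac{4202}{3331} - \left(-14977 - 56915\right) \left(- \frac{1}{24002}\right)\right)\right) - 4355 = \left(256454 + \left(\left(-71892\right) \left(- \frac{1}{24002}\right) + \frac{4202}{3331}\right)\right) - 4355 = \left(256454 + \left(\frac{35946}{12001} + \frac{4202}{3331}\right)\right) - 4355 = \left(256454 + \frac{170164328}{39975331}\right) - 4355 = \frac{10252003700602}{39975331} - 4355 = \frac{10077911134097}{39975331}$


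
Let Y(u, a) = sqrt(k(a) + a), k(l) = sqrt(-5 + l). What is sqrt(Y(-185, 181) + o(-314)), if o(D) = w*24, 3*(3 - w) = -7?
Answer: sqrt(128 + sqrt(181 + 4*sqrt(11))) ≈ 11.914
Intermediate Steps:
Y(u, a) = sqrt(a + sqrt(-5 + a)) (Y(u, a) = sqrt(sqrt(-5 + a) + a) = sqrt(a + sqrt(-5 + a)))
w = 16/3 (w = 3 - 1/3*(-7) = 3 + 7/3 = 16/3 ≈ 5.3333)
o(D) = 128 (o(D) = (16/3)*24 = 128)
sqrt(Y(-185, 181) + o(-314)) = sqrt(sqrt(181 + sqrt(-5 + 181)) + 128) = sqrt(sqrt(181 + sqrt(176)) + 128) = sqrt(sqrt(181 + 4*sqrt(11)) + 128) = sqrt(128 + sqrt(181 + 4*sqrt(11)))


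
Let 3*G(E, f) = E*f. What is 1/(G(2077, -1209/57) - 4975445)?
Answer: -57/284437396 ≈ -2.0040e-7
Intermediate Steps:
G(E, f) = E*f/3 (G(E, f) = (E*f)/3 = E*f/3)
1/(G(2077, -1209/57) - 4975445) = 1/((1/3)*2077*(-1209/57) - 4975445) = 1/((1/3)*2077*(-1209*1/57) - 4975445) = 1/((1/3)*2077*(-403/19) - 4975445) = 1/(-837031/57 - 4975445) = 1/(-284437396/57) = -57/284437396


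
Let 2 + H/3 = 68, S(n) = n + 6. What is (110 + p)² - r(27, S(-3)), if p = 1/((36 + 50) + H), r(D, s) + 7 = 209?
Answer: 959707569/80656 ≈ 11899.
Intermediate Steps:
S(n) = 6 + n
r(D, s) = 202 (r(D, s) = -7 + 209 = 202)
H = 198 (H = -6 + 3*68 = -6 + 204 = 198)
p = 1/284 (p = 1/((36 + 50) + 198) = 1/(86 + 198) = 1/284 ≈ 0.0035211)
(110 + p)² - r(27, S(-3)) = (110 + 1/284)² - 1*202 = (31241/284)² - 202 = 976000081/80656 - 202 = 959707569/80656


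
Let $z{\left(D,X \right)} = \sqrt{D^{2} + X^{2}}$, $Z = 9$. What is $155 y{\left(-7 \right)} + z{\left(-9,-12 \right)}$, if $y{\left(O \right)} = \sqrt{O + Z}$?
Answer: $15 + 155 \sqrt{2} \approx 234.2$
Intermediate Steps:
$y{\left(O \right)} = \sqrt{9 + O}$ ($y{\left(O \right)} = \sqrt{O + 9} = \sqrt{9 + O}$)
$155 y{\left(-7 \right)} + z{\left(-9,-12 \right)} = 155 \sqrt{9 - 7} + \sqrt{\left(-9\right)^{2} + \left(-12\right)^{2}} = 155 \sqrt{2} + \sqrt{81 + 144} = 155 \sqrt{2} + \sqrt{225} = 155 \sqrt{2} + 15 = 15 + 155 \sqrt{2}$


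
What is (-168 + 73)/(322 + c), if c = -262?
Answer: -19/12 ≈ -1.5833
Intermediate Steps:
(-168 + 73)/(322 + c) = (-168 + 73)/(322 - 262) = -95/60 = -95*1/60 = -19/12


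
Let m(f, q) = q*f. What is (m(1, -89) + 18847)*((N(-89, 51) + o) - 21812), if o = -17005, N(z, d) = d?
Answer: -727172628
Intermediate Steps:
m(f, q) = f*q
(m(1, -89) + 18847)*((N(-89, 51) + o) - 21812) = (1*(-89) + 18847)*((51 - 17005) - 21812) = (-89 + 18847)*(-16954 - 21812) = 18758*(-38766) = -727172628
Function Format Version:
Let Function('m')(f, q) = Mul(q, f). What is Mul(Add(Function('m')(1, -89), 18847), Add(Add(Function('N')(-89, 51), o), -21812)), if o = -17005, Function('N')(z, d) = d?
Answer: -727172628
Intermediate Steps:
Function('m')(f, q) = Mul(f, q)
Mul(Add(Function('m')(1, -89), 18847), Add(Add(Function('N')(-89, 51), o), -21812)) = Mul(Add(Mul(1, -89), 18847), Add(Add(51, -17005), -21812)) = Mul(Add(-89, 18847), Add(-16954, -21812)) = Mul(18758, -38766) = -727172628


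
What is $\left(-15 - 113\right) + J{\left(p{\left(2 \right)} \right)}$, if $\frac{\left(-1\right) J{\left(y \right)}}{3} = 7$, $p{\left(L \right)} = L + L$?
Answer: $-149$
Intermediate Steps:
$p{\left(L \right)} = 2 L$
$J{\left(y \right)} = -21$ ($J{\left(y \right)} = \left(-3\right) 7 = -21$)
$\left(-15 - 113\right) + J{\left(p{\left(2 \right)} \right)} = \left(-15 - 113\right) - 21 = -128 - 21 = -149$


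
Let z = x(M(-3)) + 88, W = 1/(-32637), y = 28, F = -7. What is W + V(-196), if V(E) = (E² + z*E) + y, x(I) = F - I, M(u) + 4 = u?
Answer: 691773851/32637 ≈ 21196.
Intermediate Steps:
M(u) = -4 + u
x(I) = -7 - I
W = -1/32637 ≈ -3.0640e-5
z = 88 (z = (-7 - (-4 - 3)) + 88 = (-7 - 1*(-7)) + 88 = (-7 + 7) + 88 = 0 + 88 = 88)
V(E) = 28 + E² + 88*E (V(E) = (E² + 88*E) + 28 = 28 + E² + 88*E)
W + V(-196) = -1/32637 + (28 + (-196)² + 88*(-196)) = -1/32637 + (28 + 38416 - 17248) = -1/32637 + 21196 = 691773851/32637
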